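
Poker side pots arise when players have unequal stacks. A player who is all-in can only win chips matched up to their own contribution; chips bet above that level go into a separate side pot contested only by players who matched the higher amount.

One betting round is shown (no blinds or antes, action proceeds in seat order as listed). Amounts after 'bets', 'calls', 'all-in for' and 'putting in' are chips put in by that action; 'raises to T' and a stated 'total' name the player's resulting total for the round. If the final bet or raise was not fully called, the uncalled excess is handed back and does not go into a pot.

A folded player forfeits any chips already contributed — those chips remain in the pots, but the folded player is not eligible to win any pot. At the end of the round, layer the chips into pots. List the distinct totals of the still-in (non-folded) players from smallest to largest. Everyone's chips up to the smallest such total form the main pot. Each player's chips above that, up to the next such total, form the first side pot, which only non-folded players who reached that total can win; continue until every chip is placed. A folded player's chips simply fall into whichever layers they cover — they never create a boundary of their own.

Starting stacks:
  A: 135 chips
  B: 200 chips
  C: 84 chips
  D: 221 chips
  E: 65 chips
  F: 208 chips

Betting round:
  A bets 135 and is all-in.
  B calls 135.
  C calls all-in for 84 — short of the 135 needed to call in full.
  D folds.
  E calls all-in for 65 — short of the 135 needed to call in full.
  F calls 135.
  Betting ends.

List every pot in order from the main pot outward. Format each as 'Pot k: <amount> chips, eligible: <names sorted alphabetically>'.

Pot 1: 325 chips, eligible: A, B, C, E, F
Pot 2: 76 chips, eligible: A, B, C, F
Pot 3: 153 chips, eligible: A, B, F

Derivation:
Contributions: A=135, B=135, C=84, E=65, F=135
Folded: D
Pot levels (distinct totals of non-folded players): 65, 84, 135
Layer 1-65: 65 each from A, B, C, E, F = 65*5 = 325 chips; eligible A, B, C, E, F
Layer 66-84: 19 each from A, B, C, F = 19*4 = 76 chips; eligible A, B, C, F
Layer 85-135: 51 each from A, B, F = 51*3 = 153 chips; eligible A, B, F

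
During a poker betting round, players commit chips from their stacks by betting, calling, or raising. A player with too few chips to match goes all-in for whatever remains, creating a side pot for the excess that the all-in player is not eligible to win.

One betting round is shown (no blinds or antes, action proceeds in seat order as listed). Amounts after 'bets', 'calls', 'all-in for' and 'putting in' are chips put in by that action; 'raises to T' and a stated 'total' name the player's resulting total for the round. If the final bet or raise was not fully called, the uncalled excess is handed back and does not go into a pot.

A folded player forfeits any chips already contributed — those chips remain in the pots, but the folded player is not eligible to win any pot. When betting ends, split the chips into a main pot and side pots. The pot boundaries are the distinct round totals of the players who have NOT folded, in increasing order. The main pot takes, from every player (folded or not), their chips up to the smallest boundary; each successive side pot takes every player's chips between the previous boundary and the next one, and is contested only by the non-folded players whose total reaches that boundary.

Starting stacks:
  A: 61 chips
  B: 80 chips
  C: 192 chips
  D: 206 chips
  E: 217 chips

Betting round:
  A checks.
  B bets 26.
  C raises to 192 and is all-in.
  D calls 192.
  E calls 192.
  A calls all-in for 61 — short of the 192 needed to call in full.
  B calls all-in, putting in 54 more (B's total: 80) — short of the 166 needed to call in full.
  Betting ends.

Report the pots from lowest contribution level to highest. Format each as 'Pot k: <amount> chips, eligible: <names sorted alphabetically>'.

Contributions: A=61, B=80, C=192, D=192, E=192
Pot levels (distinct totals of non-folded players): 61, 80, 192
Layer 1-61: 61 each from A, B, C, D, E = 61*5 = 305 chips; eligible A, B, C, D, E
Layer 62-80: 19 each from B, C, D, E = 19*4 = 76 chips; eligible B, C, D, E
Layer 81-192: 112 each from C, D, E = 112*3 = 336 chips; eligible C, D, E

Pot 1: 305 chips, eligible: A, B, C, D, E
Pot 2: 76 chips, eligible: B, C, D, E
Pot 3: 336 chips, eligible: C, D, E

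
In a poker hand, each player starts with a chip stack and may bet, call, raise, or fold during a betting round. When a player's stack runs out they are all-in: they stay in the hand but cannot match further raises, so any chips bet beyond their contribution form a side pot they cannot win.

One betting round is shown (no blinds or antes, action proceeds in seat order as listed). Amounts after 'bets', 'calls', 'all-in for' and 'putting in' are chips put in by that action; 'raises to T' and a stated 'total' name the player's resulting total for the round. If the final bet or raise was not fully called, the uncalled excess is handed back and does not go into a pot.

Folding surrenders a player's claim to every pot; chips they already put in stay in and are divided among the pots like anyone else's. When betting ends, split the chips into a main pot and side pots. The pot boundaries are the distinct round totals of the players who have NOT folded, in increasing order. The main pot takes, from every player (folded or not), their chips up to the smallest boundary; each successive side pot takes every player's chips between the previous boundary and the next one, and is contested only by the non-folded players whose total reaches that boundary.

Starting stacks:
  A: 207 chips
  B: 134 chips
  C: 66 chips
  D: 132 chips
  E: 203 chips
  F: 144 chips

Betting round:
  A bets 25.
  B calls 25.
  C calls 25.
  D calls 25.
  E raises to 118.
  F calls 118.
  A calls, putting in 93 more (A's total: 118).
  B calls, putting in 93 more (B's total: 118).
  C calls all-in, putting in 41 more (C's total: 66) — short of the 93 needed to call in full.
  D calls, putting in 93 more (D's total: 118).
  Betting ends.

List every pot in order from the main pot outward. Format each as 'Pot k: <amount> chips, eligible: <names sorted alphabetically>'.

Pot 1: 396 chips, eligible: A, B, C, D, E, F
Pot 2: 260 chips, eligible: A, B, D, E, F

Derivation:
Contributions: A=118, B=118, C=66, D=118, E=118, F=118
Pot levels (distinct totals of non-folded players): 66, 118
Layer 1-66: 66 each from A, B, C, D, E, F = 66*6 = 396 chips; eligible A, B, C, D, E, F
Layer 67-118: 52 each from A, B, D, E, F = 52*5 = 260 chips; eligible A, B, D, E, F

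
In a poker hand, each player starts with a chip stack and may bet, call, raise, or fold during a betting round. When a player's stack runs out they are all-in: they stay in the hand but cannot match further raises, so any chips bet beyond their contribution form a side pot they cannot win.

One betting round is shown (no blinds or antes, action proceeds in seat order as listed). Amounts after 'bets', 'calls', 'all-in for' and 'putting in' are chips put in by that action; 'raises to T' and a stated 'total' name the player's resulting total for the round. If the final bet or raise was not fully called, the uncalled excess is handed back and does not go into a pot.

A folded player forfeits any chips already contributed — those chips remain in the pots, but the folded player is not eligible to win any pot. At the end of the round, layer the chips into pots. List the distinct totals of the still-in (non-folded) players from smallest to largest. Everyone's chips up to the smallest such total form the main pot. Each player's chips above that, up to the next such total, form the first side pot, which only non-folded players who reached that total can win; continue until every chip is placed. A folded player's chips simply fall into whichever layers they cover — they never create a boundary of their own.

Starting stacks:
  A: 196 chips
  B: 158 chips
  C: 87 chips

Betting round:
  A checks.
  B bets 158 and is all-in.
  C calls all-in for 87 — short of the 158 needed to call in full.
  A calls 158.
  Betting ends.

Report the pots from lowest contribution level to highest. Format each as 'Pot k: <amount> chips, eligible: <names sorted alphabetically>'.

Contributions: A=158, B=158, C=87
Pot levels (distinct totals of non-folded players): 87, 158
Layer 1-87: 87 each from A, B, C = 87*3 = 261 chips; eligible A, B, C
Layer 88-158: 71 each from A, B = 71*2 = 142 chips; eligible A, B

Pot 1: 261 chips, eligible: A, B, C
Pot 2: 142 chips, eligible: A, B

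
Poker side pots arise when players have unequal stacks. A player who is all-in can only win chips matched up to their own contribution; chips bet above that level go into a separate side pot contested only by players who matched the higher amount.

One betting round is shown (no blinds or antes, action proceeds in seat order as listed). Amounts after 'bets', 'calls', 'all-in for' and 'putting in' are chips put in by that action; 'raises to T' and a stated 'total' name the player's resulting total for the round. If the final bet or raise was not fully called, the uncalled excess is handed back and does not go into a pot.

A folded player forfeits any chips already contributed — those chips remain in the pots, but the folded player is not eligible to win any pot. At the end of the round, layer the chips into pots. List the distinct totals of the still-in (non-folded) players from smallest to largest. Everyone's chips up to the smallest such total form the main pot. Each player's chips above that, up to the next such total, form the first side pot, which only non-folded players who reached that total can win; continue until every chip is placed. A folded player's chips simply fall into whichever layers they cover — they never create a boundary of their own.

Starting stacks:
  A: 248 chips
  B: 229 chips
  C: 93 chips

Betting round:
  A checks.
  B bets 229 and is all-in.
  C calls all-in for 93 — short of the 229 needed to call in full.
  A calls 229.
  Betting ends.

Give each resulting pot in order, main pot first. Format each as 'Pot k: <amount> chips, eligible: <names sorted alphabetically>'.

Pot 1: 279 chips, eligible: A, B, C
Pot 2: 272 chips, eligible: A, B

Derivation:
Contributions: A=229, B=229, C=93
Pot levels (distinct totals of non-folded players): 93, 229
Layer 1-93: 93 each from A, B, C = 93*3 = 279 chips; eligible A, B, C
Layer 94-229: 136 each from A, B = 136*2 = 272 chips; eligible A, B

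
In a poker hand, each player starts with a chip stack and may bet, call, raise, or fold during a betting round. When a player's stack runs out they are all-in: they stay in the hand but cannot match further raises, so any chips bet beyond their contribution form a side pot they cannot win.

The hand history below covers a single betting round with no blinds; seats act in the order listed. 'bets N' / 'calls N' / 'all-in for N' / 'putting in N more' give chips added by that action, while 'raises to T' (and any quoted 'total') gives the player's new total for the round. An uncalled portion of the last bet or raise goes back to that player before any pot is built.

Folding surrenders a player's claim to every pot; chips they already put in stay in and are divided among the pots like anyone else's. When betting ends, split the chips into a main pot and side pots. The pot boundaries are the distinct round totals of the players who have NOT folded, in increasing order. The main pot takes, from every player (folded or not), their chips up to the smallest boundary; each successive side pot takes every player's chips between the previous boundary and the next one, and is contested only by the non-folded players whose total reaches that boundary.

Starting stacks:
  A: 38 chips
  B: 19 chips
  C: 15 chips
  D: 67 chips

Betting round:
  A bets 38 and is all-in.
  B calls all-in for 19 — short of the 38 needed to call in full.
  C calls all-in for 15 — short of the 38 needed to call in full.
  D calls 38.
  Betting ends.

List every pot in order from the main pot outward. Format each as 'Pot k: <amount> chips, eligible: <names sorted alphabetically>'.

Contributions: A=38, B=19, C=15, D=38
Pot levels (distinct totals of non-folded players): 15, 19, 38
Layer 1-15: 15 each from A, B, C, D = 15*4 = 60 chips; eligible A, B, C, D
Layer 16-19: 4 each from A, B, D = 4*3 = 12 chips; eligible A, B, D
Layer 20-38: 19 each from A, D = 19*2 = 38 chips; eligible A, D

Pot 1: 60 chips, eligible: A, B, C, D
Pot 2: 12 chips, eligible: A, B, D
Pot 3: 38 chips, eligible: A, D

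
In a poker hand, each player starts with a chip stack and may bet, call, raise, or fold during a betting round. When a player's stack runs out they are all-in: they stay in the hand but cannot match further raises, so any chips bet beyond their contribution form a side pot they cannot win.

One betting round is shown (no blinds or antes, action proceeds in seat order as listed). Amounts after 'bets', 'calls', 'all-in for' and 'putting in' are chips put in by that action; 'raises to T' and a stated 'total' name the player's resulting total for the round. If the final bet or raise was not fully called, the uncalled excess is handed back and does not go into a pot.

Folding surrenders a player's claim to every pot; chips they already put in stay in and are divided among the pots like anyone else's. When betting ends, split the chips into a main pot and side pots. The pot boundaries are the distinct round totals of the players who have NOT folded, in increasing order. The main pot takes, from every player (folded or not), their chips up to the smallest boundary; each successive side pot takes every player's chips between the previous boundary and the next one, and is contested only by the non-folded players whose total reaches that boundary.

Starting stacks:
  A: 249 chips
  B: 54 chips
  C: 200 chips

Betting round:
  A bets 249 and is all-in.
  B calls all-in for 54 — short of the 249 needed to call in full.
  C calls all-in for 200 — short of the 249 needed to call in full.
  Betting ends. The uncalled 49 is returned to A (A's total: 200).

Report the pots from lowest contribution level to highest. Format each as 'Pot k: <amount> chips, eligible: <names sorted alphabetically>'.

Pot 1: 162 chips, eligible: A, B, C
Pot 2: 292 chips, eligible: A, C

Derivation:
Contributions (after 49 returned to A): A=200, B=54, C=200
Pot levels (distinct totals of non-folded players): 54, 200
Layer 1-54: 54 each from A, B, C = 54*3 = 162 chips; eligible A, B, C
Layer 55-200: 146 each from A, C = 146*2 = 292 chips; eligible A, C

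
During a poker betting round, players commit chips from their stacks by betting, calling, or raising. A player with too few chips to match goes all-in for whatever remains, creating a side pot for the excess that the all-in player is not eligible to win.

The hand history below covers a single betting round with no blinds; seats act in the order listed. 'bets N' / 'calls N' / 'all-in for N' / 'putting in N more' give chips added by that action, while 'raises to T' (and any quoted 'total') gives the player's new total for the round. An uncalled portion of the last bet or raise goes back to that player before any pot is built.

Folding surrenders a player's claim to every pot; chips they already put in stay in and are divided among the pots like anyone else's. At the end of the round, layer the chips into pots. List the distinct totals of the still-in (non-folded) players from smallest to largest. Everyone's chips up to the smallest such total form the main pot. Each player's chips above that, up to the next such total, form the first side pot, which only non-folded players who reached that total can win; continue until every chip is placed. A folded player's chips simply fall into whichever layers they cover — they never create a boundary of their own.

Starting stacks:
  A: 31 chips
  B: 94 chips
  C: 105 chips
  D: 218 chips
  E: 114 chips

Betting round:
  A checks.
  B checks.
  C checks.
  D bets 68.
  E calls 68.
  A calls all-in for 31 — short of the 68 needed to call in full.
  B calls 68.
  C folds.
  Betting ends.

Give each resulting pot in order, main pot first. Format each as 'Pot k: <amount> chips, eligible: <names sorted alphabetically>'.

Contributions: A=31, B=68, D=68, E=68
Folded: C
Pot levels (distinct totals of non-folded players): 31, 68
Layer 1-31: 31 each from A, B, D, E = 31*4 = 124 chips; eligible A, B, D, E
Layer 32-68: 37 each from B, D, E = 37*3 = 111 chips; eligible B, D, E

Pot 1: 124 chips, eligible: A, B, D, E
Pot 2: 111 chips, eligible: B, D, E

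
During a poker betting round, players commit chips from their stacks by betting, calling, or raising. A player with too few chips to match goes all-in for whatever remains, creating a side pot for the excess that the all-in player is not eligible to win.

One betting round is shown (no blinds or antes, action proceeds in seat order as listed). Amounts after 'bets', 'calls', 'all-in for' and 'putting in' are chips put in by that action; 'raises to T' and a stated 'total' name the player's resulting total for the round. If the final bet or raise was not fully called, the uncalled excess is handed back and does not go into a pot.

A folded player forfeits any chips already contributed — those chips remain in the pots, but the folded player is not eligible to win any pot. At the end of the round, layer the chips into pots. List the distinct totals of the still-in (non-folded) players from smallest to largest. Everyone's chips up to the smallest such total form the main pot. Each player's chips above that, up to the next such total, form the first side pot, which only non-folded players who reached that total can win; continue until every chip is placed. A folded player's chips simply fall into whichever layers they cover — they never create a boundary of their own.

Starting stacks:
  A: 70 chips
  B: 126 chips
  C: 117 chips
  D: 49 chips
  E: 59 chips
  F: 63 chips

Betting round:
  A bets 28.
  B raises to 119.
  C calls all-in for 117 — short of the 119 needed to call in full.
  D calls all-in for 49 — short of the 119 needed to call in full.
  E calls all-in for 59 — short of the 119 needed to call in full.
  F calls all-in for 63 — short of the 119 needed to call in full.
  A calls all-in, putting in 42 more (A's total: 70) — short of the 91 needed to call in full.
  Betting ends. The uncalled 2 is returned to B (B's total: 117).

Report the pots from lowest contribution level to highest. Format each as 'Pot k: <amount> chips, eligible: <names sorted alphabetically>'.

Contributions (after 2 returned to B): A=70, B=117, C=117, D=49, E=59, F=63
Pot levels (distinct totals of non-folded players): 49, 59, 63, 70, 117
Layer 1-49: 49 each from A, B, C, D, E, F = 49*6 = 294 chips; eligible A, B, C, D, E, F
Layer 50-59: 10 each from A, B, C, E, F = 10*5 = 50 chips; eligible A, B, C, E, F
Layer 60-63: 4 each from A, B, C, F = 4*4 = 16 chips; eligible A, B, C, F
Layer 64-70: 7 each from A, B, C = 7*3 = 21 chips; eligible A, B, C
Layer 71-117: 47 each from B, C = 47*2 = 94 chips; eligible B, C

Pot 1: 294 chips, eligible: A, B, C, D, E, F
Pot 2: 50 chips, eligible: A, B, C, E, F
Pot 3: 16 chips, eligible: A, B, C, F
Pot 4: 21 chips, eligible: A, B, C
Pot 5: 94 chips, eligible: B, C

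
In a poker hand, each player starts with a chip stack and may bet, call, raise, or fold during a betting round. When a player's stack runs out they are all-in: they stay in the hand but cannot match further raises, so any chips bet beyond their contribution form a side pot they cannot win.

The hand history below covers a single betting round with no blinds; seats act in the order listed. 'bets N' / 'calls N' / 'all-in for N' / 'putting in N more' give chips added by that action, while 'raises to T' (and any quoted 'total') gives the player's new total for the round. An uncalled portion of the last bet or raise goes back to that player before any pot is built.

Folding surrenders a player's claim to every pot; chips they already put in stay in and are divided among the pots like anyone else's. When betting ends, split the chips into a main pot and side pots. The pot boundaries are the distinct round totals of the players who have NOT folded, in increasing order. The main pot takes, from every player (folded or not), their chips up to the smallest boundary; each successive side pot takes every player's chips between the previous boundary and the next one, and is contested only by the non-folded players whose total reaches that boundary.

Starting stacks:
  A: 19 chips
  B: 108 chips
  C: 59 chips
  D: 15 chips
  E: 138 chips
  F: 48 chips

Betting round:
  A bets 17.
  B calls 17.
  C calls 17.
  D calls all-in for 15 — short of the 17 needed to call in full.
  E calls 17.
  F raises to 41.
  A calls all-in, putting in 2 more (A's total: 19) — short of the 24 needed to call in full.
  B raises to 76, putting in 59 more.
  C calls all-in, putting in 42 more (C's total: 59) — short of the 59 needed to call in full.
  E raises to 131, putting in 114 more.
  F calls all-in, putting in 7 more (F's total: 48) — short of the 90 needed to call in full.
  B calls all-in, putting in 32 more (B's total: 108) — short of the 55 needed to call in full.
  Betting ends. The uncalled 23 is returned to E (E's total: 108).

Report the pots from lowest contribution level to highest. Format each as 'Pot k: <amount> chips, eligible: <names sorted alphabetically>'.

Contributions (after 23 returned to E): A=19, B=108, C=59, D=15, E=108, F=48
Pot levels (distinct totals of non-folded players): 15, 19, 48, 59, 108
Layer 1-15: 15 each from A, B, C, D, E, F = 15*6 = 90 chips; eligible A, B, C, D, E, F
Layer 16-19: 4 each from A, B, C, E, F = 4*5 = 20 chips; eligible A, B, C, E, F
Layer 20-48: 29 each from B, C, E, F = 29*4 = 116 chips; eligible B, C, E, F
Layer 49-59: 11 each from B, C, E = 11*3 = 33 chips; eligible B, C, E
Layer 60-108: 49 each from B, E = 49*2 = 98 chips; eligible B, E

Pot 1: 90 chips, eligible: A, B, C, D, E, F
Pot 2: 20 chips, eligible: A, B, C, E, F
Pot 3: 116 chips, eligible: B, C, E, F
Pot 4: 33 chips, eligible: B, C, E
Pot 5: 98 chips, eligible: B, E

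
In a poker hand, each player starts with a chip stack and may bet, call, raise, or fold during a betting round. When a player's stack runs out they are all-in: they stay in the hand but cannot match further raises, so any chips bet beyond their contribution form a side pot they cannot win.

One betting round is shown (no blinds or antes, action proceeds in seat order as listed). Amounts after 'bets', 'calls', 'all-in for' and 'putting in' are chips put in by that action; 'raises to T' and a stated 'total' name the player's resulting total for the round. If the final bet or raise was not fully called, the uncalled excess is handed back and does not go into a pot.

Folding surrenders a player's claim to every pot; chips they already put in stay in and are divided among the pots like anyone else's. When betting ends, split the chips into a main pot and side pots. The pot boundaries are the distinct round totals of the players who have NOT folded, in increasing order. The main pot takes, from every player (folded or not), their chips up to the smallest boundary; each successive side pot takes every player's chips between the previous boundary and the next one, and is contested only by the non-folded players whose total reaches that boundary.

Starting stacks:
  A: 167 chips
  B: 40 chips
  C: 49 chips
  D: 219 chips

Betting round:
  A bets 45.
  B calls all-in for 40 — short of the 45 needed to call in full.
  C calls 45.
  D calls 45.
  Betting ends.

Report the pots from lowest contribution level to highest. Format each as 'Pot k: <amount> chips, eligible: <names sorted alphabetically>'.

Contributions: A=45, B=40, C=45, D=45
Pot levels (distinct totals of non-folded players): 40, 45
Layer 1-40: 40 each from A, B, C, D = 40*4 = 160 chips; eligible A, B, C, D
Layer 41-45: 5 each from A, C, D = 5*3 = 15 chips; eligible A, C, D

Pot 1: 160 chips, eligible: A, B, C, D
Pot 2: 15 chips, eligible: A, C, D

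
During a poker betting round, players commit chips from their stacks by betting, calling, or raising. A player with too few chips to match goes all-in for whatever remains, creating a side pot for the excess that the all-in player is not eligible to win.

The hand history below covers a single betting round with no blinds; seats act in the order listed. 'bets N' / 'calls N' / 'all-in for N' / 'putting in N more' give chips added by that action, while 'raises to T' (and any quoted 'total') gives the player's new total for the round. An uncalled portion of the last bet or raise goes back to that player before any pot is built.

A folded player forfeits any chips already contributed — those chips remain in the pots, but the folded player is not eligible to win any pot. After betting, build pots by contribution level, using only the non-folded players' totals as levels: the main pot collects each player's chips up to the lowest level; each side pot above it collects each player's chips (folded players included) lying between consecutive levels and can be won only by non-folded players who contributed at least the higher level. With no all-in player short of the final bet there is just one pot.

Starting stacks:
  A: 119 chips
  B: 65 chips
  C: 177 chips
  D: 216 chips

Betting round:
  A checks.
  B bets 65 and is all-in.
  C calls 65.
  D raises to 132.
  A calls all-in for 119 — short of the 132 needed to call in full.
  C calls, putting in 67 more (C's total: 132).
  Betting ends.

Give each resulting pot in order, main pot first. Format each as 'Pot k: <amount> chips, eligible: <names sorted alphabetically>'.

Contributions: A=119, B=65, C=132, D=132
Pot levels (distinct totals of non-folded players): 65, 119, 132
Layer 1-65: 65 each from A, B, C, D = 65*4 = 260 chips; eligible A, B, C, D
Layer 66-119: 54 each from A, C, D = 54*3 = 162 chips; eligible A, C, D
Layer 120-132: 13 each from C, D = 13*2 = 26 chips; eligible C, D

Pot 1: 260 chips, eligible: A, B, C, D
Pot 2: 162 chips, eligible: A, C, D
Pot 3: 26 chips, eligible: C, D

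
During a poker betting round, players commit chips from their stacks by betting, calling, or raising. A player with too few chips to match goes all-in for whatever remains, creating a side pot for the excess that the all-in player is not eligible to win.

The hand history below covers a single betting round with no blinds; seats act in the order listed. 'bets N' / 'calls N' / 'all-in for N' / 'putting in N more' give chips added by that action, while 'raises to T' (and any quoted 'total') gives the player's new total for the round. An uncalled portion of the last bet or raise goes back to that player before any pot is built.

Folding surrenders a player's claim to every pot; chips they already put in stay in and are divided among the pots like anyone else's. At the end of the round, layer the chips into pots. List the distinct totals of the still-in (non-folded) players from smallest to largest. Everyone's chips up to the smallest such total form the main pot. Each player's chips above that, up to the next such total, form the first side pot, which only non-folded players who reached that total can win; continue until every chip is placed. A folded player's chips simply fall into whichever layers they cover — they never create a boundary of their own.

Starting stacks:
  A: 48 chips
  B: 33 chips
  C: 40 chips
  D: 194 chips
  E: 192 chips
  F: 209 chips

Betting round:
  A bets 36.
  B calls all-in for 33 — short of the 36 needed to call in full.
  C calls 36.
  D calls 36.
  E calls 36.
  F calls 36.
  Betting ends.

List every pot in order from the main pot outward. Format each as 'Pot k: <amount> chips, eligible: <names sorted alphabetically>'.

Pot 1: 198 chips, eligible: A, B, C, D, E, F
Pot 2: 15 chips, eligible: A, C, D, E, F

Derivation:
Contributions: A=36, B=33, C=36, D=36, E=36, F=36
Pot levels (distinct totals of non-folded players): 33, 36
Layer 1-33: 33 each from A, B, C, D, E, F = 33*6 = 198 chips; eligible A, B, C, D, E, F
Layer 34-36: 3 each from A, C, D, E, F = 3*5 = 15 chips; eligible A, C, D, E, F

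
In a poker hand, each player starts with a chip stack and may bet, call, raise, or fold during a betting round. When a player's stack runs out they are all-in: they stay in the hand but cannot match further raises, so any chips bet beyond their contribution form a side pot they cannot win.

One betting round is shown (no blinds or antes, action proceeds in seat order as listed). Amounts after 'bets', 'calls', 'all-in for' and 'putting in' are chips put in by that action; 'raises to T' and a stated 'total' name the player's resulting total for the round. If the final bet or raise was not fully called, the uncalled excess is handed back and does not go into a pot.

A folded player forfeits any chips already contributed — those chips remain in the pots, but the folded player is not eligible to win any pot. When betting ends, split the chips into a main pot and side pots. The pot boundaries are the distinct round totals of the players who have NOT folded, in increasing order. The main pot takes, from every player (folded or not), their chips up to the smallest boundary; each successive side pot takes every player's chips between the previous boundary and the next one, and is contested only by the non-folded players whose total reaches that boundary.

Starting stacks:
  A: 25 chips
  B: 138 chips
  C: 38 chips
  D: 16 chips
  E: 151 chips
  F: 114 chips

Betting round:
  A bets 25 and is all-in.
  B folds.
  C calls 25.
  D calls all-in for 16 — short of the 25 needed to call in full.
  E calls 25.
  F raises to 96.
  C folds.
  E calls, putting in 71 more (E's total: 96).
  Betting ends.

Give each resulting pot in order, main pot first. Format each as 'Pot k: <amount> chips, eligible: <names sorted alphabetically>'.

Pot 1: 80 chips, eligible: A, D, E, F
Pot 2: 36 chips, eligible: A, E, F
Pot 3: 142 chips, eligible: E, F

Derivation:
Contributions: A=25, C=25, D=16, E=96, F=96
Folded: B, C
Pot levels (distinct totals of non-folded players): 16, 25, 96
Layer 1-16: 16 each from A, C, D, E, F = 16*5 = 80 chips; eligible A, D, E, F
Layer 17-25: 9 each from A, C, E, F = 9*4 = 36 chips; eligible A, E, F
Layer 26-96: 71 each from E, F = 71*2 = 142 chips; eligible E, F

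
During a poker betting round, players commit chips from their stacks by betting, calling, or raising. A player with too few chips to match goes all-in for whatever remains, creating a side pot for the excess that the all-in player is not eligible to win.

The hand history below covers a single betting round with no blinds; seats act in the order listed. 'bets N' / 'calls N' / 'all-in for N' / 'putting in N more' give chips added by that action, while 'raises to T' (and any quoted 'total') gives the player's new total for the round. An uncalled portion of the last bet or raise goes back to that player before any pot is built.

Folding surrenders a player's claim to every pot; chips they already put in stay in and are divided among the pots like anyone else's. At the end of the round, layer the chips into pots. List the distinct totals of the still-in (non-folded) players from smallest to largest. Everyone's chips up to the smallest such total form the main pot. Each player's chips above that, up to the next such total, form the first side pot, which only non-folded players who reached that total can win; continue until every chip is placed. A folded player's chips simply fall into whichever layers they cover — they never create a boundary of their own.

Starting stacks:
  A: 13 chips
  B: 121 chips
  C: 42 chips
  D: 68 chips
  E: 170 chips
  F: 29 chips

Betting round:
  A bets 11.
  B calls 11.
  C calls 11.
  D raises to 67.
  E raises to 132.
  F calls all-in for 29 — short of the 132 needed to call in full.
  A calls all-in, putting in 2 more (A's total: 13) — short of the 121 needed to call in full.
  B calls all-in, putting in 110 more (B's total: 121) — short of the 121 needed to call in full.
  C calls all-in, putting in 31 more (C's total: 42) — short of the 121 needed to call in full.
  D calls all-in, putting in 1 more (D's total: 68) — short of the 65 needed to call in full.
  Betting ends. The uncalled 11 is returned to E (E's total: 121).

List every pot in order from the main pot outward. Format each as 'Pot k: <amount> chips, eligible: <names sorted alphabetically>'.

Pot 1: 78 chips, eligible: A, B, C, D, E, F
Pot 2: 80 chips, eligible: B, C, D, E, F
Pot 3: 52 chips, eligible: B, C, D, E
Pot 4: 78 chips, eligible: B, D, E
Pot 5: 106 chips, eligible: B, E

Derivation:
Contributions (after 11 returned to E): A=13, B=121, C=42, D=68, E=121, F=29
Pot levels (distinct totals of non-folded players): 13, 29, 42, 68, 121
Layer 1-13: 13 each from A, B, C, D, E, F = 13*6 = 78 chips; eligible A, B, C, D, E, F
Layer 14-29: 16 each from B, C, D, E, F = 16*5 = 80 chips; eligible B, C, D, E, F
Layer 30-42: 13 each from B, C, D, E = 13*4 = 52 chips; eligible B, C, D, E
Layer 43-68: 26 each from B, D, E = 26*3 = 78 chips; eligible B, D, E
Layer 69-121: 53 each from B, E = 53*2 = 106 chips; eligible B, E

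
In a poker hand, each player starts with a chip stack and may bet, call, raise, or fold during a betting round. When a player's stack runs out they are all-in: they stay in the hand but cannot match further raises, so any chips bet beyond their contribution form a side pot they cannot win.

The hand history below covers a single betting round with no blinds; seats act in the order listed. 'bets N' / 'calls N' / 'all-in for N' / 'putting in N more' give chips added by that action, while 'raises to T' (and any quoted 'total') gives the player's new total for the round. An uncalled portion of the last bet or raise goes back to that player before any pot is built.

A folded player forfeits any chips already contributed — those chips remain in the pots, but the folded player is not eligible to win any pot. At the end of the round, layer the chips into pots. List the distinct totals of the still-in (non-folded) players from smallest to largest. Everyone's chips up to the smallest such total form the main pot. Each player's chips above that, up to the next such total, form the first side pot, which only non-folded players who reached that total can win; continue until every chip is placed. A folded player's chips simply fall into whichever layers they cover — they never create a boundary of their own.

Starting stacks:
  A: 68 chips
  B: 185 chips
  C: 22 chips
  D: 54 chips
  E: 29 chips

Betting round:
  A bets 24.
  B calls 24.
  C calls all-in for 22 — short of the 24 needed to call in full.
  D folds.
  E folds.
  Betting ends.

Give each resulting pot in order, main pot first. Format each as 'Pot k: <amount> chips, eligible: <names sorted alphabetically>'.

Contributions: A=24, B=24, C=22
Folded: D, E
Pot levels (distinct totals of non-folded players): 22, 24
Layer 1-22: 22 each from A, B, C = 22*3 = 66 chips; eligible A, B, C
Layer 23-24: 2 each from A, B = 2*2 = 4 chips; eligible A, B

Pot 1: 66 chips, eligible: A, B, C
Pot 2: 4 chips, eligible: A, B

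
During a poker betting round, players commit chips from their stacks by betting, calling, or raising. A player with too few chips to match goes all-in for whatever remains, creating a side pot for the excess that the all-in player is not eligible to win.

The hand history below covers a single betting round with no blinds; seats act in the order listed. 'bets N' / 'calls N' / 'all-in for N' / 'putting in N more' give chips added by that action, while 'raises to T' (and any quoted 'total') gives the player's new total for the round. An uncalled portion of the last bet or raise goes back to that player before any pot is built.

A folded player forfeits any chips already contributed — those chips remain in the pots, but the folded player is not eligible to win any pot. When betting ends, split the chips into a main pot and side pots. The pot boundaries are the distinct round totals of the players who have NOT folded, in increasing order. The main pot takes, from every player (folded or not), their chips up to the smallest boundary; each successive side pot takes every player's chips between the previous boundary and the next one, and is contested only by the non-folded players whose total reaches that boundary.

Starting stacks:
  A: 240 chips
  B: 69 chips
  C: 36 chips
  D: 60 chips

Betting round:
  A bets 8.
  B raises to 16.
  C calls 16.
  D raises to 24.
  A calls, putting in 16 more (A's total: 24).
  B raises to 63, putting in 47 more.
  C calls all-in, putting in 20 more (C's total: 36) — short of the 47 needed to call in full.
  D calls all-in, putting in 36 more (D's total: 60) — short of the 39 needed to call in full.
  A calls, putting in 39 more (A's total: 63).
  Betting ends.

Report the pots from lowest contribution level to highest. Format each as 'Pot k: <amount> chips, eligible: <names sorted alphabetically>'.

Pot 1: 144 chips, eligible: A, B, C, D
Pot 2: 72 chips, eligible: A, B, D
Pot 3: 6 chips, eligible: A, B

Derivation:
Contributions: A=63, B=63, C=36, D=60
Pot levels (distinct totals of non-folded players): 36, 60, 63
Layer 1-36: 36 each from A, B, C, D = 36*4 = 144 chips; eligible A, B, C, D
Layer 37-60: 24 each from A, B, D = 24*3 = 72 chips; eligible A, B, D
Layer 61-63: 3 each from A, B = 3*2 = 6 chips; eligible A, B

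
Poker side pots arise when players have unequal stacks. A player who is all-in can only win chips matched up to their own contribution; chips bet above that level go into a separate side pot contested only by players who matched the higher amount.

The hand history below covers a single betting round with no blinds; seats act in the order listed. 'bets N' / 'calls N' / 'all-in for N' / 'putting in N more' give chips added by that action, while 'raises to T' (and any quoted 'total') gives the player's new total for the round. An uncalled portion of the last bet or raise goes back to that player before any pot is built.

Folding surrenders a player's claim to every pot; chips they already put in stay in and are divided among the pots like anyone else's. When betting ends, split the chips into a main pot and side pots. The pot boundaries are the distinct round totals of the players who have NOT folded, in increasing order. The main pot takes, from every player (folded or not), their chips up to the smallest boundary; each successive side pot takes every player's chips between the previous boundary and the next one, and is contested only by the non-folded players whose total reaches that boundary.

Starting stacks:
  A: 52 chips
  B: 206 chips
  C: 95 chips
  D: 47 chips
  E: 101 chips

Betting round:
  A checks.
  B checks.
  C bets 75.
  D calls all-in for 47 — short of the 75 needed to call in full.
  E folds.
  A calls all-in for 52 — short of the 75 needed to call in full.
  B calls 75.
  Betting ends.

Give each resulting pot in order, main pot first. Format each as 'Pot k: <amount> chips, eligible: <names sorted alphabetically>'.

Contributions: A=52, B=75, C=75, D=47
Folded: E
Pot levels (distinct totals of non-folded players): 47, 52, 75
Layer 1-47: 47 each from A, B, C, D = 47*4 = 188 chips; eligible A, B, C, D
Layer 48-52: 5 each from A, B, C = 5*3 = 15 chips; eligible A, B, C
Layer 53-75: 23 each from B, C = 23*2 = 46 chips; eligible B, C

Pot 1: 188 chips, eligible: A, B, C, D
Pot 2: 15 chips, eligible: A, B, C
Pot 3: 46 chips, eligible: B, C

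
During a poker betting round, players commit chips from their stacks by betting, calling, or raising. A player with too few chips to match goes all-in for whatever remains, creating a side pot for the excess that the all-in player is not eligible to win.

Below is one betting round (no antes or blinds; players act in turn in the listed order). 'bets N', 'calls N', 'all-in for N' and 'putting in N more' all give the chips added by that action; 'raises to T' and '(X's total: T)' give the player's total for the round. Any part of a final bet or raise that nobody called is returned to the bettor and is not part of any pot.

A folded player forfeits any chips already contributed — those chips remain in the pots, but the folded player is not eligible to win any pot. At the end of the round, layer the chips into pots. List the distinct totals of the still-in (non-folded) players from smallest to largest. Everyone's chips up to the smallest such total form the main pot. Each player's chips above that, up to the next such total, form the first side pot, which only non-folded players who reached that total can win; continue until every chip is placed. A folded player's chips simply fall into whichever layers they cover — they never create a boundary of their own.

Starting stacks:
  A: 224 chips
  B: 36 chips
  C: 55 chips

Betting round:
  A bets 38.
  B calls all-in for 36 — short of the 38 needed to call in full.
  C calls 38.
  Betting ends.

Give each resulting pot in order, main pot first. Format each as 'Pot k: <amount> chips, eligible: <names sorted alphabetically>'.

Contributions: A=38, B=36, C=38
Pot levels (distinct totals of non-folded players): 36, 38
Layer 1-36: 36 each from A, B, C = 36*3 = 108 chips; eligible A, B, C
Layer 37-38: 2 each from A, C = 2*2 = 4 chips; eligible A, C

Pot 1: 108 chips, eligible: A, B, C
Pot 2: 4 chips, eligible: A, C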